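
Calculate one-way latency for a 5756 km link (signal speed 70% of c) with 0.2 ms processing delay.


Speed = 0.7 * 3e5 km/s = 210000 km/s
Propagation delay = 5756 / 210000 = 0.0274 s = 27.4095 ms
Processing delay = 0.2 ms
Total one-way latency = 27.6095 ms


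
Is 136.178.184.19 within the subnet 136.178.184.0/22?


Subnet network: 136.178.184.0
Test IP AND mask: 136.178.184.0
Yes, 136.178.184.19 is in 136.178.184.0/22


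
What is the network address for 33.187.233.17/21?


IP:   00100001.10111011.11101001.00010001
Mask: 11111111.11111111.11111000.00000000
AND operation:
Net:  00100001.10111011.11101000.00000000
Network: 33.187.232.0/21


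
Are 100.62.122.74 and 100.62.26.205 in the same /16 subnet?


Mask: 255.255.0.0
100.62.122.74 AND mask = 100.62.0.0
100.62.26.205 AND mask = 100.62.0.0
Yes, same subnet (100.62.0.0)


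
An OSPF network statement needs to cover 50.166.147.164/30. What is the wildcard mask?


Subnet mask: 255.255.255.252
Wildcard = 255.255.255.255 - subnet mask
255 - 255 = 0
255 - 255 = 0
255 - 255 = 0
255 - 252 = 3
Wildcard: 0.0.0.3


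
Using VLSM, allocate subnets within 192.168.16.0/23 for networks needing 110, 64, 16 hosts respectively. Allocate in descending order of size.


110 hosts -> /25 (126 usable): 192.168.16.0/25
64 hosts -> /25 (126 usable): 192.168.16.128/25
16 hosts -> /27 (30 usable): 192.168.17.0/27
Allocation: 192.168.16.0/25 (110 hosts, 126 usable); 192.168.16.128/25 (64 hosts, 126 usable); 192.168.17.0/27 (16 hosts, 30 usable)


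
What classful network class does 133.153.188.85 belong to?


First octet: 133
Binary: 10000101
10xxxxxx -> Class B (128-191)
Class B, default mask 255.255.0.0 (/16)


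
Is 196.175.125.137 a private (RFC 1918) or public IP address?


RFC 1918 private ranges:
  10.0.0.0/8 (10.0.0.0 - 10.255.255.255)
  172.16.0.0/12 (172.16.0.0 - 172.31.255.255)
  192.168.0.0/16 (192.168.0.0 - 192.168.255.255)
Public (not in any RFC 1918 range)


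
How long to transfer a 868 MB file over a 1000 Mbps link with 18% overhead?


Effective throughput = 1000 * (1 - 18/100) = 820.0 Mbps
File size in Mb = 868 * 8 = 6944 Mb
Time = 6944 / 820.0
Time = 8.4683 seconds


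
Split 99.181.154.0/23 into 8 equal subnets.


New prefix = 23 + 3 = 26
Each subnet has 64 addresses
  99.181.154.0/26
  99.181.154.64/26
  99.181.154.128/26
  99.181.154.192/26
  99.181.155.0/26
  99.181.155.64/26
  99.181.155.128/26
  99.181.155.192/26
Subnets: 99.181.154.0/26, 99.181.154.64/26, 99.181.154.128/26, 99.181.154.192/26, 99.181.155.0/26, 99.181.155.64/26, 99.181.155.128/26, 99.181.155.192/26


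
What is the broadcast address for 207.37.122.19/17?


Network: 207.37.0.0/17
Host bits = 15
Set all host bits to 1:
Broadcast: 207.37.127.255


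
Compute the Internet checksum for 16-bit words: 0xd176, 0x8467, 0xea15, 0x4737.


Sum all words (with carry folding):
+ 0xd176 = 0xd176
+ 0x8467 = 0x55de
+ 0xea15 = 0x3ff4
+ 0x4737 = 0x872b
One's complement: ~0x872b
Checksum = 0x78d4


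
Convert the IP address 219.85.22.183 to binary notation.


219 = 11011011
85 = 01010101
22 = 00010110
183 = 10110111
Binary: 11011011.01010101.00010110.10110111


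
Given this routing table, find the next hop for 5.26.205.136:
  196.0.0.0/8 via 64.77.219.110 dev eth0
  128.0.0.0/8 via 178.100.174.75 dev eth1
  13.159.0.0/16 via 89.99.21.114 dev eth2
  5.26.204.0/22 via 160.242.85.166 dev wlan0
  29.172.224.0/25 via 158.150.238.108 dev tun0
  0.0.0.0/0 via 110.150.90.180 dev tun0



Longest prefix match for 5.26.205.136:
  /8 196.0.0.0: no
  /8 128.0.0.0: no
  /16 13.159.0.0: no
  /22 5.26.204.0: MATCH
  /25 29.172.224.0: no
  /0 0.0.0.0: MATCH
Selected: next-hop 160.242.85.166 via wlan0 (matched /22)


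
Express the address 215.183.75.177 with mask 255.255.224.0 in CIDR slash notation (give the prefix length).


Binary: 11111111.11111111.11100000.00000000
Count leading 1s
Prefix: /19


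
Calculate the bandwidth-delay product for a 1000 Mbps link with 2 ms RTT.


BDP = bandwidth * RTT
= 1000 Mbps * 2 ms
= 1000 * 1e6 * 2 / 1000 bits
= 2000000 bits
= 250000 bytes
= 244.1406 KB
BDP = 2000000 bits (250000 bytes)


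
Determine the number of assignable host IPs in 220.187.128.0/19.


Host bits = 32 - 19 = 13
Total addresses = 2^13 = 8192
Usable = total - 2 (network and broadcast)
Usable hosts: 8190


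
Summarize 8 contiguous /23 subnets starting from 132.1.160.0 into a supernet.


Original prefix: /23
Number of subnets: 8 = 2^3
New prefix = 23 - 3 = 20
Supernet: 132.1.160.0/20


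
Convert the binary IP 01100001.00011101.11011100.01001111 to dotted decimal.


01100001 = 97
00011101 = 29
11011100 = 220
01001111 = 79
IP: 97.29.220.79


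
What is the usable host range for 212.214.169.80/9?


Network: 212.128.0.0
Broadcast: 212.255.255.255
First usable = network + 1
Last usable = broadcast - 1
Range: 212.128.0.1 to 212.255.255.254


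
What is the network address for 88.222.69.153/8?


IP:   01011000.11011110.01000101.10011001
Mask: 11111111.00000000.00000000.00000000
AND operation:
Net:  01011000.00000000.00000000.00000000
Network: 88.0.0.0/8


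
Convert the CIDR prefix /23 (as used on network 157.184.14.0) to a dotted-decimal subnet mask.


/23 means 23 network bits, 9 host bits
Binary: 11111111111111111111111000000000
Mask: 255.255.254.0


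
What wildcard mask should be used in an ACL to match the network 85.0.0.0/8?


Subnet mask: 255.0.0.0
Wildcard = 255.255.255.255 - subnet mask
255 - 255 = 0
255 - 0 = 255
255 - 0 = 255
255 - 0 = 255
Wildcard: 0.255.255.255


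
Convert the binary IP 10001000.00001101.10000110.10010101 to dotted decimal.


10001000 = 136
00001101 = 13
10000110 = 134
10010101 = 149
IP: 136.13.134.149


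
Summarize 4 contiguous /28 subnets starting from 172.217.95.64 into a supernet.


Original prefix: /28
Number of subnets: 4 = 2^2
New prefix = 28 - 2 = 26
Supernet: 172.217.95.64/26


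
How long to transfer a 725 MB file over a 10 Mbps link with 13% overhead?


Effective throughput = 10 * (1 - 13/100) = 8.7 Mbps
File size in Mb = 725 * 8 = 5800 Mb
Time = 5800 / 8.7
Time = 666.6667 seconds


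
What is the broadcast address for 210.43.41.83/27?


Network: 210.43.41.64/27
Host bits = 5
Set all host bits to 1:
Broadcast: 210.43.41.95


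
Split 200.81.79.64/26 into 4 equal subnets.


New prefix = 26 + 2 = 28
Each subnet has 16 addresses
  200.81.79.64/28
  200.81.79.80/28
  200.81.79.96/28
  200.81.79.112/28
Subnets: 200.81.79.64/28, 200.81.79.80/28, 200.81.79.96/28, 200.81.79.112/28


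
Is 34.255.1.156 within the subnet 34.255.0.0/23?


Subnet network: 34.255.0.0
Test IP AND mask: 34.255.0.0
Yes, 34.255.1.156 is in 34.255.0.0/23


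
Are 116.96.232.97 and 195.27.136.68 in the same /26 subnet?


Mask: 255.255.255.192
116.96.232.97 AND mask = 116.96.232.64
195.27.136.68 AND mask = 195.27.136.64
No, different subnets (116.96.232.64 vs 195.27.136.64)


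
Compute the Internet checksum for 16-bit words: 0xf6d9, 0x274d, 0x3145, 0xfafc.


Sum all words (with carry folding):
+ 0xf6d9 = 0xf6d9
+ 0x274d = 0x1e27
+ 0x3145 = 0x4f6c
+ 0xfafc = 0x4a69
One's complement: ~0x4a69
Checksum = 0xb596


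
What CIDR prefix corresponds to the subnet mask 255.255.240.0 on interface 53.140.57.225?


Binary: 11111111.11111111.11110000.00000000
Count leading 1s
Prefix: /20


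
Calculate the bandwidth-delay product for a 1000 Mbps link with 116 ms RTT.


BDP = bandwidth * RTT
= 1000 Mbps * 116 ms
= 1000 * 1e6 * 116 / 1000 bits
= 116000000 bits
= 14500000 bytes
= 14160.1562 KB
BDP = 116000000 bits (14500000 bytes)


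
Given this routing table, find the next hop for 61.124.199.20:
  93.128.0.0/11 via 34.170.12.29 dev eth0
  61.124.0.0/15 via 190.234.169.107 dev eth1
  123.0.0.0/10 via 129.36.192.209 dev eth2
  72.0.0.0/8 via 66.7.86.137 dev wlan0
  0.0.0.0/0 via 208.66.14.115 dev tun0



Longest prefix match for 61.124.199.20:
  /11 93.128.0.0: no
  /15 61.124.0.0: MATCH
  /10 123.0.0.0: no
  /8 72.0.0.0: no
  /0 0.0.0.0: MATCH
Selected: next-hop 190.234.169.107 via eth1 (matched /15)


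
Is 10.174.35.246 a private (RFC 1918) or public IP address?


RFC 1918 private ranges:
  10.0.0.0/8 (10.0.0.0 - 10.255.255.255)
  172.16.0.0/12 (172.16.0.0 - 172.31.255.255)
  192.168.0.0/16 (192.168.0.0 - 192.168.255.255)
Private (in 10.0.0.0/8)


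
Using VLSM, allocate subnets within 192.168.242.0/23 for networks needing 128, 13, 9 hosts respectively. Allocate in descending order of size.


128 hosts -> /24 (254 usable): 192.168.242.0/24
13 hosts -> /28 (14 usable): 192.168.243.0/28
9 hosts -> /28 (14 usable): 192.168.243.16/28
Allocation: 192.168.242.0/24 (128 hosts, 254 usable); 192.168.243.0/28 (13 hosts, 14 usable); 192.168.243.16/28 (9 hosts, 14 usable)


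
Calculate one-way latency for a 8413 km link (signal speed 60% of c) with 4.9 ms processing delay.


Speed = 0.6 * 3e5 km/s = 180000 km/s
Propagation delay = 8413 / 180000 = 0.0467 s = 46.7389 ms
Processing delay = 4.9 ms
Total one-way latency = 51.6389 ms


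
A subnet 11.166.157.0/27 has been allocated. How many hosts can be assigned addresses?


Host bits = 32 - 27 = 5
Total addresses = 2^5 = 32
Usable = total - 2 (network and broadcast)
Usable hosts: 30


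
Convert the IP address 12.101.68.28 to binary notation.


12 = 00001100
101 = 01100101
68 = 01000100
28 = 00011100
Binary: 00001100.01100101.01000100.00011100


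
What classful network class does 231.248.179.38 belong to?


First octet: 231
Binary: 11100111
1110xxxx -> Class D (224-239)
Class D (multicast), default mask N/A


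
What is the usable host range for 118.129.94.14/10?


Network: 118.128.0.0
Broadcast: 118.191.255.255
First usable = network + 1
Last usable = broadcast - 1
Range: 118.128.0.1 to 118.191.255.254


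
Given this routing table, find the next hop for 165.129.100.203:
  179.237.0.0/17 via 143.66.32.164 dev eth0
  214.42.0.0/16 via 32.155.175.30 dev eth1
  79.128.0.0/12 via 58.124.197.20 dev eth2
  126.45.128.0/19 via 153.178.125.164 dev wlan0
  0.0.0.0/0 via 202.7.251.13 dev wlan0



Longest prefix match for 165.129.100.203:
  /17 179.237.0.0: no
  /16 214.42.0.0: no
  /12 79.128.0.0: no
  /19 126.45.128.0: no
  /0 0.0.0.0: MATCH
Selected: next-hop 202.7.251.13 via wlan0 (matched /0)


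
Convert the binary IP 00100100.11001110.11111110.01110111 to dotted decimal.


00100100 = 36
11001110 = 206
11111110 = 254
01110111 = 119
IP: 36.206.254.119


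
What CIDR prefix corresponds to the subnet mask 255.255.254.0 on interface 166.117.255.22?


Binary: 11111111.11111111.11111110.00000000
Count leading 1s
Prefix: /23


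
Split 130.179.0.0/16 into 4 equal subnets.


New prefix = 16 + 2 = 18
Each subnet has 16384 addresses
  130.179.0.0/18
  130.179.64.0/18
  130.179.128.0/18
  130.179.192.0/18
Subnets: 130.179.0.0/18, 130.179.64.0/18, 130.179.128.0/18, 130.179.192.0/18


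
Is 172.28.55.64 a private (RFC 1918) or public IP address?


RFC 1918 private ranges:
  10.0.0.0/8 (10.0.0.0 - 10.255.255.255)
  172.16.0.0/12 (172.16.0.0 - 172.31.255.255)
  192.168.0.0/16 (192.168.0.0 - 192.168.255.255)
Private (in 172.16.0.0/12)


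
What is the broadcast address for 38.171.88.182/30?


Network: 38.171.88.180/30
Host bits = 2
Set all host bits to 1:
Broadcast: 38.171.88.183


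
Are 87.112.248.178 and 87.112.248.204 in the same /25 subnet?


Mask: 255.255.255.128
87.112.248.178 AND mask = 87.112.248.128
87.112.248.204 AND mask = 87.112.248.128
Yes, same subnet (87.112.248.128)


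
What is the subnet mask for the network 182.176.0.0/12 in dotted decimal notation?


/12 means 12 network bits, 20 host bits
Binary: 11111111111100000000000000000000
Mask: 255.240.0.0


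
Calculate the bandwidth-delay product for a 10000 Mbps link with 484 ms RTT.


BDP = bandwidth * RTT
= 10000 Mbps * 484 ms
= 10000 * 1e6 * 484 / 1000 bits
= 4840000000 bits
= 605000000 bytes
= 590820.3125 KB
BDP = 4840000000 bits (605000000 bytes)


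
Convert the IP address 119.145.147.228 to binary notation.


119 = 01110111
145 = 10010001
147 = 10010011
228 = 11100100
Binary: 01110111.10010001.10010011.11100100


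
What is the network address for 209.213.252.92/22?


IP:   11010001.11010101.11111100.01011100
Mask: 11111111.11111111.11111100.00000000
AND operation:
Net:  11010001.11010101.11111100.00000000
Network: 209.213.252.0/22


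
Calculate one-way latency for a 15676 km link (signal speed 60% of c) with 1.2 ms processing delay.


Speed = 0.6 * 3e5 km/s = 180000 km/s
Propagation delay = 15676 / 180000 = 0.0871 s = 87.0889 ms
Processing delay = 1.2 ms
Total one-way latency = 88.2889 ms


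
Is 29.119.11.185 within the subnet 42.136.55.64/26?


Subnet network: 42.136.55.64
Test IP AND mask: 29.119.11.128
No, 29.119.11.185 is not in 42.136.55.64/26


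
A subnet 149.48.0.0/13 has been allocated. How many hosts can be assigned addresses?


Host bits = 32 - 13 = 19
Total addresses = 2^19 = 524288
Usable = total - 2 (network and broadcast)
Usable hosts: 524286


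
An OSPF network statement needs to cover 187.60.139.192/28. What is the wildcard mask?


Subnet mask: 255.255.255.240
Wildcard = 255.255.255.255 - subnet mask
255 - 255 = 0
255 - 255 = 0
255 - 255 = 0
255 - 240 = 15
Wildcard: 0.0.0.15


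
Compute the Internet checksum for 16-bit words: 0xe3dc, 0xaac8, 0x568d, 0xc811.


Sum all words (with carry folding):
+ 0xe3dc = 0xe3dc
+ 0xaac8 = 0x8ea5
+ 0x568d = 0xe532
+ 0xc811 = 0xad44
One's complement: ~0xad44
Checksum = 0x52bb


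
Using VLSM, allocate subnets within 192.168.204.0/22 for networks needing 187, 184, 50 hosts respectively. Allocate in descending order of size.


187 hosts -> /24 (254 usable): 192.168.204.0/24
184 hosts -> /24 (254 usable): 192.168.205.0/24
50 hosts -> /26 (62 usable): 192.168.206.0/26
Allocation: 192.168.204.0/24 (187 hosts, 254 usable); 192.168.205.0/24 (184 hosts, 254 usable); 192.168.206.0/26 (50 hosts, 62 usable)


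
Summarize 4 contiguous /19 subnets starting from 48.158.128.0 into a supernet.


Original prefix: /19
Number of subnets: 4 = 2^2
New prefix = 19 - 2 = 17
Supernet: 48.158.128.0/17


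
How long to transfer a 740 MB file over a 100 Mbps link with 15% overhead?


Effective throughput = 100 * (1 - 15/100) = 85 Mbps
File size in Mb = 740 * 8 = 5920 Mb
Time = 5920 / 85
Time = 69.6471 seconds


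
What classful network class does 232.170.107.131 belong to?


First octet: 232
Binary: 11101000
1110xxxx -> Class D (224-239)
Class D (multicast), default mask N/A


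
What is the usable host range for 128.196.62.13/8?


Network: 128.0.0.0
Broadcast: 128.255.255.255
First usable = network + 1
Last usable = broadcast - 1
Range: 128.0.0.1 to 128.255.255.254


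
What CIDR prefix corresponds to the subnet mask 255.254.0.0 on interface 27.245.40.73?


Binary: 11111111.11111110.00000000.00000000
Count leading 1s
Prefix: /15


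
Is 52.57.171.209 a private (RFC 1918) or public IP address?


RFC 1918 private ranges:
  10.0.0.0/8 (10.0.0.0 - 10.255.255.255)
  172.16.0.0/12 (172.16.0.0 - 172.31.255.255)
  192.168.0.0/16 (192.168.0.0 - 192.168.255.255)
Public (not in any RFC 1918 range)


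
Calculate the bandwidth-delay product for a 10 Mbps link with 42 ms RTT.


BDP = bandwidth * RTT
= 10 Mbps * 42 ms
= 10 * 1e6 * 42 / 1000 bits
= 420000 bits
= 52500 bytes
= 51.2695 KB
BDP = 420000 bits (52500 bytes)


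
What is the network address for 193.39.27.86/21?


IP:   11000001.00100111.00011011.01010110
Mask: 11111111.11111111.11111000.00000000
AND operation:
Net:  11000001.00100111.00011000.00000000
Network: 193.39.24.0/21


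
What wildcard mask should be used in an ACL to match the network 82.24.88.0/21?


Subnet mask: 255.255.248.0
Wildcard = 255.255.255.255 - subnet mask
255 - 255 = 0
255 - 255 = 0
255 - 248 = 7
255 - 0 = 255
Wildcard: 0.0.7.255


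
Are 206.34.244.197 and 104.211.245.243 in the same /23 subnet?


Mask: 255.255.254.0
206.34.244.197 AND mask = 206.34.244.0
104.211.245.243 AND mask = 104.211.244.0
No, different subnets (206.34.244.0 vs 104.211.244.0)


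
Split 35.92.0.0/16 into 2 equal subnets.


New prefix = 16 + 1 = 17
Each subnet has 32768 addresses
  35.92.0.0/17
  35.92.128.0/17
Subnets: 35.92.0.0/17, 35.92.128.0/17


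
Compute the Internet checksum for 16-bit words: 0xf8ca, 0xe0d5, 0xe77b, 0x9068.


Sum all words (with carry folding):
+ 0xf8ca = 0xf8ca
+ 0xe0d5 = 0xd9a0
+ 0xe77b = 0xc11c
+ 0x9068 = 0x5185
One's complement: ~0x5185
Checksum = 0xae7a


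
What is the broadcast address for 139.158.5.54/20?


Network: 139.158.0.0/20
Host bits = 12
Set all host bits to 1:
Broadcast: 139.158.15.255


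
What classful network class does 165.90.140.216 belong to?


First octet: 165
Binary: 10100101
10xxxxxx -> Class B (128-191)
Class B, default mask 255.255.0.0 (/16)


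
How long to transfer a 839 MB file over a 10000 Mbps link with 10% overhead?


Effective throughput = 10000 * (1 - 10/100) = 9000 Mbps
File size in Mb = 839 * 8 = 6712 Mb
Time = 6712 / 9000
Time = 0.7458 seconds


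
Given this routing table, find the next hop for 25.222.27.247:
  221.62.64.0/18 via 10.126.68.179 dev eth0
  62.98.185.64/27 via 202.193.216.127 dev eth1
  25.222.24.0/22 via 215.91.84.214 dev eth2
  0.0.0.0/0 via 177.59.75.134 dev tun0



Longest prefix match for 25.222.27.247:
  /18 221.62.64.0: no
  /27 62.98.185.64: no
  /22 25.222.24.0: MATCH
  /0 0.0.0.0: MATCH
Selected: next-hop 215.91.84.214 via eth2 (matched /22)


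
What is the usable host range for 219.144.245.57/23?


Network: 219.144.244.0
Broadcast: 219.144.245.255
First usable = network + 1
Last usable = broadcast - 1
Range: 219.144.244.1 to 219.144.245.254


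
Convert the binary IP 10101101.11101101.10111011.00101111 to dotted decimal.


10101101 = 173
11101101 = 237
10111011 = 187
00101111 = 47
IP: 173.237.187.47


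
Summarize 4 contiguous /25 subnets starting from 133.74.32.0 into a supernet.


Original prefix: /25
Number of subnets: 4 = 2^2
New prefix = 25 - 2 = 23
Supernet: 133.74.32.0/23


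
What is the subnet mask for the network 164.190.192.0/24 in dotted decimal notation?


/24 means 24 network bits, 8 host bits
Binary: 11111111111111111111111100000000
Mask: 255.255.255.0


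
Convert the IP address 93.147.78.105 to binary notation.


93 = 01011101
147 = 10010011
78 = 01001110
105 = 01101001
Binary: 01011101.10010011.01001110.01101001


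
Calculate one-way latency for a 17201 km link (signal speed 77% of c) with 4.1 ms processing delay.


Speed = 0.77 * 3e5 km/s = 231000 km/s
Propagation delay = 17201 / 231000 = 0.0745 s = 74.4632 ms
Processing delay = 4.1 ms
Total one-way latency = 78.5632 ms


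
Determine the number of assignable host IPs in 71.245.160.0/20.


Host bits = 32 - 20 = 12
Total addresses = 2^12 = 4096
Usable = total - 2 (network and broadcast)
Usable hosts: 4094


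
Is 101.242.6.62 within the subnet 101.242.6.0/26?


Subnet network: 101.242.6.0
Test IP AND mask: 101.242.6.0
Yes, 101.242.6.62 is in 101.242.6.0/26


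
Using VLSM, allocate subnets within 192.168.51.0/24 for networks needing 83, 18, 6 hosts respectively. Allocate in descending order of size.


83 hosts -> /25 (126 usable): 192.168.51.0/25
18 hosts -> /27 (30 usable): 192.168.51.128/27
6 hosts -> /29 (6 usable): 192.168.51.160/29
Allocation: 192.168.51.0/25 (83 hosts, 126 usable); 192.168.51.128/27 (18 hosts, 30 usable); 192.168.51.160/29 (6 hosts, 6 usable)


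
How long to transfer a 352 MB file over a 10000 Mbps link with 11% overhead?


Effective throughput = 10000 * (1 - 11/100) = 8900 Mbps
File size in Mb = 352 * 8 = 2816 Mb
Time = 2816 / 8900
Time = 0.3164 seconds


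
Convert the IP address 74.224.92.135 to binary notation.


74 = 01001010
224 = 11100000
92 = 01011100
135 = 10000111
Binary: 01001010.11100000.01011100.10000111


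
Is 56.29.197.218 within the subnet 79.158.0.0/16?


Subnet network: 79.158.0.0
Test IP AND mask: 56.29.0.0
No, 56.29.197.218 is not in 79.158.0.0/16


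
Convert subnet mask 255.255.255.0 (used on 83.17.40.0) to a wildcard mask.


Subnet mask: 255.255.255.0
Wildcard = 255.255.255.255 - subnet mask
255 - 255 = 0
255 - 255 = 0
255 - 255 = 0
255 - 0 = 255
Wildcard: 0.0.0.255


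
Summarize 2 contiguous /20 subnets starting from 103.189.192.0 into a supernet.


Original prefix: /20
Number of subnets: 2 = 2^1
New prefix = 20 - 1 = 19
Supernet: 103.189.192.0/19


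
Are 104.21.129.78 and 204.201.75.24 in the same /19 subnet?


Mask: 255.255.224.0
104.21.129.78 AND mask = 104.21.128.0
204.201.75.24 AND mask = 204.201.64.0
No, different subnets (104.21.128.0 vs 204.201.64.0)


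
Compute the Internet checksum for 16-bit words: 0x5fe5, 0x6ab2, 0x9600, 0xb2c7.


Sum all words (with carry folding):
+ 0x5fe5 = 0x5fe5
+ 0x6ab2 = 0xca97
+ 0x9600 = 0x6098
+ 0xb2c7 = 0x1360
One's complement: ~0x1360
Checksum = 0xec9f


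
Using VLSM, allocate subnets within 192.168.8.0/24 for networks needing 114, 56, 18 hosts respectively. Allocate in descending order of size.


114 hosts -> /25 (126 usable): 192.168.8.0/25
56 hosts -> /26 (62 usable): 192.168.8.128/26
18 hosts -> /27 (30 usable): 192.168.8.192/27
Allocation: 192.168.8.0/25 (114 hosts, 126 usable); 192.168.8.128/26 (56 hosts, 62 usable); 192.168.8.192/27 (18 hosts, 30 usable)


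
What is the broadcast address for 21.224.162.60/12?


Network: 21.224.0.0/12
Host bits = 20
Set all host bits to 1:
Broadcast: 21.239.255.255


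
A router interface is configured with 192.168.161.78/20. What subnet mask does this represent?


/20 means 20 network bits, 12 host bits
Binary: 11111111111111111111000000000000
Mask: 255.255.240.0


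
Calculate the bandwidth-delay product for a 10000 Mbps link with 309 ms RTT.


BDP = bandwidth * RTT
= 10000 Mbps * 309 ms
= 10000 * 1e6 * 309 / 1000 bits
= 3090000000 bits
= 386250000 bytes
= 377197.2656 KB
BDP = 3090000000 bits (386250000 bytes)


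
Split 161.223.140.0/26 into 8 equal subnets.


New prefix = 26 + 3 = 29
Each subnet has 8 addresses
  161.223.140.0/29
  161.223.140.8/29
  161.223.140.16/29
  161.223.140.24/29
  161.223.140.32/29
  161.223.140.40/29
  161.223.140.48/29
  161.223.140.56/29
Subnets: 161.223.140.0/29, 161.223.140.8/29, 161.223.140.16/29, 161.223.140.24/29, 161.223.140.32/29, 161.223.140.40/29, 161.223.140.48/29, 161.223.140.56/29


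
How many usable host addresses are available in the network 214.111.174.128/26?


Host bits = 32 - 26 = 6
Total addresses = 2^6 = 64
Usable = total - 2 (network and broadcast)
Usable hosts: 62


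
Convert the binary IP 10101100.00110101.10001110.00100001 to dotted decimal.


10101100 = 172
00110101 = 53
10001110 = 142
00100001 = 33
IP: 172.53.142.33


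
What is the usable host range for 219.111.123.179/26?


Network: 219.111.123.128
Broadcast: 219.111.123.191
First usable = network + 1
Last usable = broadcast - 1
Range: 219.111.123.129 to 219.111.123.190


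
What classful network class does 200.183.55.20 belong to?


First octet: 200
Binary: 11001000
110xxxxx -> Class C (192-223)
Class C, default mask 255.255.255.0 (/24)


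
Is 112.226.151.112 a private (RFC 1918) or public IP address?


RFC 1918 private ranges:
  10.0.0.0/8 (10.0.0.0 - 10.255.255.255)
  172.16.0.0/12 (172.16.0.0 - 172.31.255.255)
  192.168.0.0/16 (192.168.0.0 - 192.168.255.255)
Public (not in any RFC 1918 range)


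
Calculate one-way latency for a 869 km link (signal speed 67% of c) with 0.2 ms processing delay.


Speed = 0.67 * 3e5 km/s = 201000 km/s
Propagation delay = 869 / 201000 = 0.0043 s = 4.3234 ms
Processing delay = 0.2 ms
Total one-way latency = 4.5234 ms


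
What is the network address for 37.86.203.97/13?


IP:   00100101.01010110.11001011.01100001
Mask: 11111111.11111000.00000000.00000000
AND operation:
Net:  00100101.01010000.00000000.00000000
Network: 37.80.0.0/13


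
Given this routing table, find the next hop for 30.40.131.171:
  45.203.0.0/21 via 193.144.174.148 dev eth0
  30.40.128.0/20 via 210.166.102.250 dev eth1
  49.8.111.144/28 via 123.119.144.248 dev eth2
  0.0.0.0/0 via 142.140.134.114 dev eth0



Longest prefix match for 30.40.131.171:
  /21 45.203.0.0: no
  /20 30.40.128.0: MATCH
  /28 49.8.111.144: no
  /0 0.0.0.0: MATCH
Selected: next-hop 210.166.102.250 via eth1 (matched /20)


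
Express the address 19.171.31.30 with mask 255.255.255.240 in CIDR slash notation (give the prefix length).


Binary: 11111111.11111111.11111111.11110000
Count leading 1s
Prefix: /28


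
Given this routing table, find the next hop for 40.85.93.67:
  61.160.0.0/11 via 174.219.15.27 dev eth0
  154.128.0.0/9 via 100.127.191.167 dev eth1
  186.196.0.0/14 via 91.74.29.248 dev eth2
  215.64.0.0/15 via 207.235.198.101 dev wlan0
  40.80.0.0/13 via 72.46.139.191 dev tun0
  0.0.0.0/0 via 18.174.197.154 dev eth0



Longest prefix match for 40.85.93.67:
  /11 61.160.0.0: no
  /9 154.128.0.0: no
  /14 186.196.0.0: no
  /15 215.64.0.0: no
  /13 40.80.0.0: MATCH
  /0 0.0.0.0: MATCH
Selected: next-hop 72.46.139.191 via tun0 (matched /13)


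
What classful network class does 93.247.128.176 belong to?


First octet: 93
Binary: 01011101
0xxxxxxx -> Class A (1-126)
Class A, default mask 255.0.0.0 (/8)


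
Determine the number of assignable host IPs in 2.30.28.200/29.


Host bits = 32 - 29 = 3
Total addresses = 2^3 = 8
Usable = total - 2 (network and broadcast)
Usable hosts: 6


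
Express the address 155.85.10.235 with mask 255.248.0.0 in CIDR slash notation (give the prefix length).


Binary: 11111111.11111000.00000000.00000000
Count leading 1s
Prefix: /13


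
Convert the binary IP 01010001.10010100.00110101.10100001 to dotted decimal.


01010001 = 81
10010100 = 148
00110101 = 53
10100001 = 161
IP: 81.148.53.161


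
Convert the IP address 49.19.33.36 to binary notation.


49 = 00110001
19 = 00010011
33 = 00100001
36 = 00100100
Binary: 00110001.00010011.00100001.00100100


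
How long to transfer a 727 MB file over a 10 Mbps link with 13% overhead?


Effective throughput = 10 * (1 - 13/100) = 8.7 Mbps
File size in Mb = 727 * 8 = 5816 Mb
Time = 5816 / 8.7
Time = 668.5057 seconds


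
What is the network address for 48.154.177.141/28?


IP:   00110000.10011010.10110001.10001101
Mask: 11111111.11111111.11111111.11110000
AND operation:
Net:  00110000.10011010.10110001.10000000
Network: 48.154.177.128/28


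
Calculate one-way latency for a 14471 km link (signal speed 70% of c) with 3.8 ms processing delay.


Speed = 0.7 * 3e5 km/s = 210000 km/s
Propagation delay = 14471 / 210000 = 0.0689 s = 68.9095 ms
Processing delay = 3.8 ms
Total one-way latency = 72.7095 ms


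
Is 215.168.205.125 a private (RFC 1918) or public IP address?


RFC 1918 private ranges:
  10.0.0.0/8 (10.0.0.0 - 10.255.255.255)
  172.16.0.0/12 (172.16.0.0 - 172.31.255.255)
  192.168.0.0/16 (192.168.0.0 - 192.168.255.255)
Public (not in any RFC 1918 range)


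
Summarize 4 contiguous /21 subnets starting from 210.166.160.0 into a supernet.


Original prefix: /21
Number of subnets: 4 = 2^2
New prefix = 21 - 2 = 19
Supernet: 210.166.160.0/19


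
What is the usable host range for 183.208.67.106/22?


Network: 183.208.64.0
Broadcast: 183.208.67.255
First usable = network + 1
Last usable = broadcast - 1
Range: 183.208.64.1 to 183.208.67.254


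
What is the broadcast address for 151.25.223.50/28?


Network: 151.25.223.48/28
Host bits = 4
Set all host bits to 1:
Broadcast: 151.25.223.63


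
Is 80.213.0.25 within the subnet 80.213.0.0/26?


Subnet network: 80.213.0.0
Test IP AND mask: 80.213.0.0
Yes, 80.213.0.25 is in 80.213.0.0/26


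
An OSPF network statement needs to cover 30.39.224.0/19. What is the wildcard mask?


Subnet mask: 255.255.224.0
Wildcard = 255.255.255.255 - subnet mask
255 - 255 = 0
255 - 255 = 0
255 - 224 = 31
255 - 0 = 255
Wildcard: 0.0.31.255


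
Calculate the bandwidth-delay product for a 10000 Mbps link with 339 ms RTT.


BDP = bandwidth * RTT
= 10000 Mbps * 339 ms
= 10000 * 1e6 * 339 / 1000 bits
= 3390000000 bits
= 423750000 bytes
= 413818.3594 KB
BDP = 3390000000 bits (423750000 bytes)


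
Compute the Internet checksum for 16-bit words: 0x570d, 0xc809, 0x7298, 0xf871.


Sum all words (with carry folding):
+ 0x570d = 0x570d
+ 0xc809 = 0x1f17
+ 0x7298 = 0x91af
+ 0xf871 = 0x8a21
One's complement: ~0x8a21
Checksum = 0x75de


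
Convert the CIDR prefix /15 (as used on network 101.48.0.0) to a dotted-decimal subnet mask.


/15 means 15 network bits, 17 host bits
Binary: 11111111111111100000000000000000
Mask: 255.254.0.0


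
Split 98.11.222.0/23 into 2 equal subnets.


New prefix = 23 + 1 = 24
Each subnet has 256 addresses
  98.11.222.0/24
  98.11.223.0/24
Subnets: 98.11.222.0/24, 98.11.223.0/24


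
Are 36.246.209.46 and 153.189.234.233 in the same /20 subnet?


Mask: 255.255.240.0
36.246.209.46 AND mask = 36.246.208.0
153.189.234.233 AND mask = 153.189.224.0
No, different subnets (36.246.208.0 vs 153.189.224.0)


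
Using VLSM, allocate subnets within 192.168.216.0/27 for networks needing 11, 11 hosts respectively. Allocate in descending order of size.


11 hosts -> /28 (14 usable): 192.168.216.0/28
11 hosts -> /28 (14 usable): 192.168.216.16/28
Allocation: 192.168.216.0/28 (11 hosts, 14 usable); 192.168.216.16/28 (11 hosts, 14 usable)


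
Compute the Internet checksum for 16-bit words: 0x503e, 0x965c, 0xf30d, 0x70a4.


Sum all words (with carry folding):
+ 0x503e = 0x503e
+ 0x965c = 0xe69a
+ 0xf30d = 0xd9a8
+ 0x70a4 = 0x4a4d
One's complement: ~0x4a4d
Checksum = 0xb5b2


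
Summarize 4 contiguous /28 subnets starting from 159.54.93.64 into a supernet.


Original prefix: /28
Number of subnets: 4 = 2^2
New prefix = 28 - 2 = 26
Supernet: 159.54.93.64/26


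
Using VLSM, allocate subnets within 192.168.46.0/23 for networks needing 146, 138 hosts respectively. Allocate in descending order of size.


146 hosts -> /24 (254 usable): 192.168.46.0/24
138 hosts -> /24 (254 usable): 192.168.47.0/24
Allocation: 192.168.46.0/24 (146 hosts, 254 usable); 192.168.47.0/24 (138 hosts, 254 usable)


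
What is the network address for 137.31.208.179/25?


IP:   10001001.00011111.11010000.10110011
Mask: 11111111.11111111.11111111.10000000
AND operation:
Net:  10001001.00011111.11010000.10000000
Network: 137.31.208.128/25


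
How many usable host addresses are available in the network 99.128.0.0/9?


Host bits = 32 - 9 = 23
Total addresses = 2^23 = 8388608
Usable = total - 2 (network and broadcast)
Usable hosts: 8388606


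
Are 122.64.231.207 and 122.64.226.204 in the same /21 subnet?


Mask: 255.255.248.0
122.64.231.207 AND mask = 122.64.224.0
122.64.226.204 AND mask = 122.64.224.0
Yes, same subnet (122.64.224.0)


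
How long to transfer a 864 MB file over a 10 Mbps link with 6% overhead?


Effective throughput = 10 * (1 - 6/100) = 9.4 Mbps
File size in Mb = 864 * 8 = 6912 Mb
Time = 6912 / 9.4
Time = 735.3191 seconds


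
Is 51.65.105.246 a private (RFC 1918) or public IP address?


RFC 1918 private ranges:
  10.0.0.0/8 (10.0.0.0 - 10.255.255.255)
  172.16.0.0/12 (172.16.0.0 - 172.31.255.255)
  192.168.0.0/16 (192.168.0.0 - 192.168.255.255)
Public (not in any RFC 1918 range)


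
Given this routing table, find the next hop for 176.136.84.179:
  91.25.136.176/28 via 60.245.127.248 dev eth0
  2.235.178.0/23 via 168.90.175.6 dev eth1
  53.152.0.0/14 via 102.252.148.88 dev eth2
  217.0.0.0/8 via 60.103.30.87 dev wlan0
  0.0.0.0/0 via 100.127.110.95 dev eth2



Longest prefix match for 176.136.84.179:
  /28 91.25.136.176: no
  /23 2.235.178.0: no
  /14 53.152.0.0: no
  /8 217.0.0.0: no
  /0 0.0.0.0: MATCH
Selected: next-hop 100.127.110.95 via eth2 (matched /0)


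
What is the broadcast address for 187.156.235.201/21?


Network: 187.156.232.0/21
Host bits = 11
Set all host bits to 1:
Broadcast: 187.156.239.255


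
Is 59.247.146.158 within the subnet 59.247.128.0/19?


Subnet network: 59.247.128.0
Test IP AND mask: 59.247.128.0
Yes, 59.247.146.158 is in 59.247.128.0/19


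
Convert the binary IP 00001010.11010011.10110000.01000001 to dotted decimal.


00001010 = 10
11010011 = 211
10110000 = 176
01000001 = 65
IP: 10.211.176.65


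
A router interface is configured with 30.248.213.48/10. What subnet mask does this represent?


/10 means 10 network bits, 22 host bits
Binary: 11111111110000000000000000000000
Mask: 255.192.0.0


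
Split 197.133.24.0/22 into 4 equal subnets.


New prefix = 22 + 2 = 24
Each subnet has 256 addresses
  197.133.24.0/24
  197.133.25.0/24
  197.133.26.0/24
  197.133.27.0/24
Subnets: 197.133.24.0/24, 197.133.25.0/24, 197.133.26.0/24, 197.133.27.0/24


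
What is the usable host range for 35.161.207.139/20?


Network: 35.161.192.0
Broadcast: 35.161.207.255
First usable = network + 1
Last usable = broadcast - 1
Range: 35.161.192.1 to 35.161.207.254


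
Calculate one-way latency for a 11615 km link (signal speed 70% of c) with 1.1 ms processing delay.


Speed = 0.7 * 3e5 km/s = 210000 km/s
Propagation delay = 11615 / 210000 = 0.0553 s = 55.3095 ms
Processing delay = 1.1 ms
Total one-way latency = 56.4095 ms


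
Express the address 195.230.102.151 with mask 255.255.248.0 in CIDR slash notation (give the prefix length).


Binary: 11111111.11111111.11111000.00000000
Count leading 1s
Prefix: /21


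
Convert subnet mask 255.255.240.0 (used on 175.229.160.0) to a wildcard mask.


Subnet mask: 255.255.240.0
Wildcard = 255.255.255.255 - subnet mask
255 - 255 = 0
255 - 255 = 0
255 - 240 = 15
255 - 0 = 255
Wildcard: 0.0.15.255


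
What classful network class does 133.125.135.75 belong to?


First octet: 133
Binary: 10000101
10xxxxxx -> Class B (128-191)
Class B, default mask 255.255.0.0 (/16)


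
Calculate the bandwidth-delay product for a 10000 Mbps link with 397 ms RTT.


BDP = bandwidth * RTT
= 10000 Mbps * 397 ms
= 10000 * 1e6 * 397 / 1000 bits
= 3970000000 bits
= 496250000 bytes
= 484619.1406 KB
BDP = 3970000000 bits (496250000 bytes)


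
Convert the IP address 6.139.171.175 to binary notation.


6 = 00000110
139 = 10001011
171 = 10101011
175 = 10101111
Binary: 00000110.10001011.10101011.10101111


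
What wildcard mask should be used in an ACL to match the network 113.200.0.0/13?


Subnet mask: 255.248.0.0
Wildcard = 255.255.255.255 - subnet mask
255 - 255 = 0
255 - 248 = 7
255 - 0 = 255
255 - 0 = 255
Wildcard: 0.7.255.255


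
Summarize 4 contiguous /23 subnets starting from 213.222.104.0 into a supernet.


Original prefix: /23
Number of subnets: 4 = 2^2
New prefix = 23 - 2 = 21
Supernet: 213.222.104.0/21


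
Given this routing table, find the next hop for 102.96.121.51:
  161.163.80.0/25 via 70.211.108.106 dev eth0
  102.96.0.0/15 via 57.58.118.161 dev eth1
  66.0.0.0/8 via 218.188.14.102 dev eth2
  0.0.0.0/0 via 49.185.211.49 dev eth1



Longest prefix match for 102.96.121.51:
  /25 161.163.80.0: no
  /15 102.96.0.0: MATCH
  /8 66.0.0.0: no
  /0 0.0.0.0: MATCH
Selected: next-hop 57.58.118.161 via eth1 (matched /15)


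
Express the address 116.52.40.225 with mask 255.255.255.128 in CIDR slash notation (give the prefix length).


Binary: 11111111.11111111.11111111.10000000
Count leading 1s
Prefix: /25


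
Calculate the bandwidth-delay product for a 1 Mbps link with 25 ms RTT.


BDP = bandwidth * RTT
= 1 Mbps * 25 ms
= 1 * 1e6 * 25 / 1000 bits
= 25000 bits
= 3125 bytes
= 3.0518 KB
BDP = 25000 bits (3125 bytes)


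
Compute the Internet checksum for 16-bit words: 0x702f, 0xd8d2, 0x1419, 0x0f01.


Sum all words (with carry folding):
+ 0x702f = 0x702f
+ 0xd8d2 = 0x4902
+ 0x1419 = 0x5d1b
+ 0x0f01 = 0x6c1c
One's complement: ~0x6c1c
Checksum = 0x93e3


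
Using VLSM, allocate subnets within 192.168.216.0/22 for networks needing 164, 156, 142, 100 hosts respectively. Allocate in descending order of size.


164 hosts -> /24 (254 usable): 192.168.216.0/24
156 hosts -> /24 (254 usable): 192.168.217.0/24
142 hosts -> /24 (254 usable): 192.168.218.0/24
100 hosts -> /25 (126 usable): 192.168.219.0/25
Allocation: 192.168.216.0/24 (164 hosts, 254 usable); 192.168.217.0/24 (156 hosts, 254 usable); 192.168.218.0/24 (142 hosts, 254 usable); 192.168.219.0/25 (100 hosts, 126 usable)


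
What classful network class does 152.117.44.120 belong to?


First octet: 152
Binary: 10011000
10xxxxxx -> Class B (128-191)
Class B, default mask 255.255.0.0 (/16)


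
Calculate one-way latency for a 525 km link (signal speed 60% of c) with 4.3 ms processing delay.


Speed = 0.6 * 3e5 km/s = 180000 km/s
Propagation delay = 525 / 180000 = 0.0029 s = 2.9167 ms
Processing delay = 4.3 ms
Total one-way latency = 7.2167 ms


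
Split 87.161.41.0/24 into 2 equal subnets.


New prefix = 24 + 1 = 25
Each subnet has 128 addresses
  87.161.41.0/25
  87.161.41.128/25
Subnets: 87.161.41.0/25, 87.161.41.128/25


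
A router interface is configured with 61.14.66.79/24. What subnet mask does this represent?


/24 means 24 network bits, 8 host bits
Binary: 11111111111111111111111100000000
Mask: 255.255.255.0


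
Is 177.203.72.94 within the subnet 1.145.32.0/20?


Subnet network: 1.145.32.0
Test IP AND mask: 177.203.64.0
No, 177.203.72.94 is not in 1.145.32.0/20


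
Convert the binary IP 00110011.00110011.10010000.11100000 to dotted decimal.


00110011 = 51
00110011 = 51
10010000 = 144
11100000 = 224
IP: 51.51.144.224


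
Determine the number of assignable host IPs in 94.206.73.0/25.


Host bits = 32 - 25 = 7
Total addresses = 2^7 = 128
Usable = total - 2 (network and broadcast)
Usable hosts: 126


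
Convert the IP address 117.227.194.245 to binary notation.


117 = 01110101
227 = 11100011
194 = 11000010
245 = 11110101
Binary: 01110101.11100011.11000010.11110101


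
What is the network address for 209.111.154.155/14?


IP:   11010001.01101111.10011010.10011011
Mask: 11111111.11111100.00000000.00000000
AND operation:
Net:  11010001.01101100.00000000.00000000
Network: 209.108.0.0/14


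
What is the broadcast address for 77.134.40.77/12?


Network: 77.128.0.0/12
Host bits = 20
Set all host bits to 1:
Broadcast: 77.143.255.255


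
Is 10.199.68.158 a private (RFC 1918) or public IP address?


RFC 1918 private ranges:
  10.0.0.0/8 (10.0.0.0 - 10.255.255.255)
  172.16.0.0/12 (172.16.0.0 - 172.31.255.255)
  192.168.0.0/16 (192.168.0.0 - 192.168.255.255)
Private (in 10.0.0.0/8)


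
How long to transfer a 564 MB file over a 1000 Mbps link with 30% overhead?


Effective throughput = 1000 * (1 - 30/100) = 700 Mbps
File size in Mb = 564 * 8 = 4512 Mb
Time = 4512 / 700
Time = 6.4457 seconds


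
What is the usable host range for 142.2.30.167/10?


Network: 142.0.0.0
Broadcast: 142.63.255.255
First usable = network + 1
Last usable = broadcast - 1
Range: 142.0.0.1 to 142.63.255.254


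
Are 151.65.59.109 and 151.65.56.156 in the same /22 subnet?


Mask: 255.255.252.0
151.65.59.109 AND mask = 151.65.56.0
151.65.56.156 AND mask = 151.65.56.0
Yes, same subnet (151.65.56.0)


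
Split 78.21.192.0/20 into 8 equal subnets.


New prefix = 20 + 3 = 23
Each subnet has 512 addresses
  78.21.192.0/23
  78.21.194.0/23
  78.21.196.0/23
  78.21.198.0/23
  78.21.200.0/23
  78.21.202.0/23
  78.21.204.0/23
  78.21.206.0/23
Subnets: 78.21.192.0/23, 78.21.194.0/23, 78.21.196.0/23, 78.21.198.0/23, 78.21.200.0/23, 78.21.202.0/23, 78.21.204.0/23, 78.21.206.0/23


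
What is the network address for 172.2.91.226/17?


IP:   10101100.00000010.01011011.11100010
Mask: 11111111.11111111.10000000.00000000
AND operation:
Net:  10101100.00000010.00000000.00000000
Network: 172.2.0.0/17
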